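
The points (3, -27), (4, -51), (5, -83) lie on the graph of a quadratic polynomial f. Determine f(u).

f(u) = -4u^2 + 4u - 3

Write f(u) = au^2 + bu + c. Substituting each data point gives a linear system:
  9a + 3b + c = -27
  16a + 4b + c = -51
  25a + 5b + c = -83
Solving the system yields a = -4, b = 4, c = -3.
So f(u) = -4u² + 4u - 3.
Check: f(3) = -27. ✓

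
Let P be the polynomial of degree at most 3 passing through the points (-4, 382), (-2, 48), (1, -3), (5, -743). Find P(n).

Write P(n) = an^3 + bn^2 + cn + d. Substituting each data point gives a linear system:
  -64a + 16b - 4c + d = 382
  -8a + 4b - 2c + d = 48
  a + b + c + d = -3
  125a + 25b + 5c + d = -743
Solving the system yields a = -6, b = 0, c = 1, d = 2.
So P(n) = -6n^3 + n + 2.
Check: P(-2) = 48. ✓

P(n) = -6n^3 + n + 2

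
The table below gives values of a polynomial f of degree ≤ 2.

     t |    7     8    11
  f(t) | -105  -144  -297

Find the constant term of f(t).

Write f(t) = at^2 + bt + c. Substituting each data point gives a linear system:
  49a + 7b + c = -105
  64a + 8b + c = -144
  121a + 11b + c = -297
Solving the system yields a = -3, b = 6, c = 0.
So f(t) = -3t^2 + 6t.
The constant term is 0.

0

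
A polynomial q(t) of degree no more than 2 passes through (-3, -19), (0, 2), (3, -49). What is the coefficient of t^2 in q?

Write q(t) = at^2 + bt + c. Substituting each data point gives a linear system:
  9a - 3b + c = -19
  c = 2
  9a + 3b + c = -49
Solving the system yields a = -4, b = -5, c = 2.
So q(t) = -4t² - 5t + 2.
The leading coefficient is -4.

-4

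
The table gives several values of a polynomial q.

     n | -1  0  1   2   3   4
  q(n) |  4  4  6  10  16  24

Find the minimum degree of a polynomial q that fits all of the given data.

2

Forward differences of the values at n = -1, 0, 1, 2, 3, 4:
  q  : 4  4  6  10  16  24
  Δ  : 0  2  4  6  8
  Δ^2: 2  2  2  2
  Δ^3: 0  0  0
  Δ^4: 0  0
  Δ^5: 0
The second differences are constant (2) and nonzero, while all higher differences vanish, so the minimal degree is 2.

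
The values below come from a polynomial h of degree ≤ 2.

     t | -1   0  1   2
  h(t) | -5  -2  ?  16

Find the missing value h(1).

5

On equispaced nodes a degree-2 polynomial has vanishing third forward difference, so
  - h(-1) + 3·h(0) - 3·h(1) + h(2) = 0.
Substituting the known values and solving for h(1):
  -3·h(1) = -15
  h(1) = 5.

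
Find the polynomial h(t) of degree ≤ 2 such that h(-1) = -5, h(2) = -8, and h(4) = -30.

h(t) = -2t^2 + t - 2

Write h(t) = at^2 + bt + c. Substituting each data point gives a linear system:
  a - b + c = -5
  4a + 2b + c = -8
  16a + 4b + c = -30
Solving the system yields a = -2, b = 1, c = -2.
So h(t) = -2t² + t - 2.
Check: h(4) = -30. ✓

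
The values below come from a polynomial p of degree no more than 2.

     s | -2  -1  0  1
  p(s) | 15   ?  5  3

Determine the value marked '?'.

9

The 3 known points determine the degree-2 polynomial uniquely.
Write p(s) = as^2 + bs + c. Substituting each data point gives a linear system:
  4a - 2b + c = 15
  c = 5
  a + b + c = 3
Solving the system yields a = 1, b = -3, c = 5.
So p(s) = s^2 - 3s + 5.
Then p(-1) = 9.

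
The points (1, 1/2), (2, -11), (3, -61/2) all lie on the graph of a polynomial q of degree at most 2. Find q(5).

Write q(s) = as^2 + bs + c. Substituting each data point gives a linear system:
  a + b + c = 1/2
  4a + 2b + c = -11
  9a + 3b + c = -61/2
Solving the system yields a = -4, b = 1/2, c = 4.
So q(s) = -4s^2 + (1/2)s + 4.
Then q(5) = -187/2.

-187/2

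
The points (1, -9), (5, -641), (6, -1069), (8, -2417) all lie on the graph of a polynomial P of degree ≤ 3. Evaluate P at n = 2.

Write P(n) = an^3 + bn^2 + cn + d. Substituting each data point gives a linear system:
  a + b + c + d = -9
  125a + 25b + 5c + d = -641
  216a + 36b + 6c + d = -1069
  512a + 64b + 8c + d = -2417
Solving the system yields a = -4, b = -6, c = 2, d = -1.
So P(n) = -4n^3 - 6n^2 + 2n - 1.
Then P(2) = -53.

-53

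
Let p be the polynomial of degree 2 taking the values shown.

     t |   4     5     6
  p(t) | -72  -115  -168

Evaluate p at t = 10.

-480

Forward differences of the values at t = 4, 5, 6:
  p  : -72  -115  -168
  Δ  : -43  -53
  Δ^2: -10
The second differences are constant, confirming degree 2.
Interpolating (Newton forward form) and evaluating at t = 10 gives p(10) = -480.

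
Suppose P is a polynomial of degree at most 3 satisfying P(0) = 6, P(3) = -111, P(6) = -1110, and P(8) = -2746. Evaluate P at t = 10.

-5494

Write P(t) = at^3 + bt^2 + ct + d. Substituting each data point gives a linear system:
  d = 6
  27a + 9b + 3c + d = -111
  216a + 36b + 6c + d = -1110
  512a + 64b + 8c + d = -2746
Solving the system yields a = -6, b = 5, c = 0, d = 6.
So P(t) = -6t³ + 5t² + 6.
Then P(10) = -5494.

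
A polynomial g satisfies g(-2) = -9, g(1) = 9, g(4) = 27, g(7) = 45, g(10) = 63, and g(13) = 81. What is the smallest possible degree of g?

1

Forward differences of the values at u = -2, 1, 4, 7, 10, 13:
  g  : -9  9  27  45  63  81
  Δ  : 18  18  18  18  18
  Δ^2: 0  0  0  0
  Δ^3: 0  0  0
  Δ^4: 0  0
  Δ^5: 0
The first differences are constant (18) and nonzero, while all higher differences vanish, so the minimal degree is 1.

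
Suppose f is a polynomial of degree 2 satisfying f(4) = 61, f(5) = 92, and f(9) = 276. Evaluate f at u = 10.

Write f(u) = au^2 + bu + c. Substituting each data point gives a linear system:
  16a + 4b + c = 61
  25a + 5b + c = 92
  81a + 9b + c = 276
Solving the system yields a = 3, b = 4, c = -3.
So f(u) = 3u^2 + 4u - 3.
Then f(10) = 337.

337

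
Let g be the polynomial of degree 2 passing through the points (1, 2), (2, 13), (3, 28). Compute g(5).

Write g(t) = at^2 + bt + c. Substituting each data point gives a linear system:
  a + b + c = 2
  4a + 2b + c = 13
  9a + 3b + c = 28
Solving the system yields a = 2, b = 5, c = -5.
So g(t) = 2t^2 + 5t - 5.
Then g(5) = 70.

70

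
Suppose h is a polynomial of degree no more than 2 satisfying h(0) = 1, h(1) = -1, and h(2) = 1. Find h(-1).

7

Forward differences of the values at t = 0, 1, 2:
  h  : 1  -1  1
  Δ  : -2  2
  Δ^2: 4
The second differences are constant, confirming degree 2.
Interpolating (Newton forward form) and evaluating at t = -1 gives h(-1) = 7.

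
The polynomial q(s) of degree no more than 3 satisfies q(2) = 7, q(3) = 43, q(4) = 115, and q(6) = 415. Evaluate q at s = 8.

1003

Write q(s) = as^3 + bs^2 + cs + d. Substituting each data point gives a linear system:
  8a + 4b + 2c + d = 7
  27a + 9b + 3c + d = 43
  64a + 16b + 4c + d = 115
  216a + 36b + 6c + d = 415
Solving the system yields a = 2, b = 0, c = -2, d = -5.
So q(s) = 2s^3 - 2s - 5.
Then q(8) = 1003.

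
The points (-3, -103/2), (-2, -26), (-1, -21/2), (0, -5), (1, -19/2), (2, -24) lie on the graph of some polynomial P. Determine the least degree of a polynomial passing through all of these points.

Forward differences of the values at t = -3, -2, -1, 0, 1, 2:
  P  : -103/2  -26  -21/2  -5  -19/2  -24
  Δ  : 51/2  31/2  11/2  -9/2  -29/2
  Δ^2: -10  -10  -10  -10
  Δ^3: 0  0  0
  Δ^4: 0  0
  Δ^5: 0
The second differences are constant (-10) and nonzero, while all higher differences vanish, so the minimal degree is 2.

2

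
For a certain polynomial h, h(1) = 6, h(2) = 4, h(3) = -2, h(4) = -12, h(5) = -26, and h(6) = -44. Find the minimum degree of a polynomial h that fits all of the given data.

2

Forward differences of the values at s = 1, 2, 3, 4, 5, 6:
  h  : 6  4  -2  -12  -26  -44
  Δ  : -2  -6  -10  -14  -18
  Δ^2: -4  -4  -4  -4
  Δ^3: 0  0  0
  Δ^4: 0  0
  Δ^5: 0
The second differences are constant (-4) and nonzero, while all higher differences vanish, so the minimal degree is 2.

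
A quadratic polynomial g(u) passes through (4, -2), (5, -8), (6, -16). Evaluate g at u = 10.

-68

Using the Lagrange interpolation formula with nodes 4, 5, 6:
  L_0(u) = (u - 5)(u - 6) / 2
  L_1(u) = (u - 4)(u - 6) / -1
  L_2(u) = (u - 4)(u - 5) / 2
Then g(u) = -2·L_0(u) - 8·L_1(u) - 16·L_2(u).
Expanding and collecting terms gives g(u) = -u^2 + 3u + 2.
Evaluating at u = 10: g(10) = -68.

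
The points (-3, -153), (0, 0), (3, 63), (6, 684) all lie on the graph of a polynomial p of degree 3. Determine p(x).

p(x) = 4x^3 - 5x^2

Write p(x) = ax^3 + bx^2 + cx + d. Substituting each data point gives a linear system:
  -27a + 9b - 3c + d = -153
  d = 0
  27a + 9b + 3c + d = 63
  216a + 36b + 6c + d = 684
Solving the system yields a = 4, b = -5, c = 0, d = 0.
So p(x) = 4x^3 - 5x^2.
Check: p(0) = 0. ✓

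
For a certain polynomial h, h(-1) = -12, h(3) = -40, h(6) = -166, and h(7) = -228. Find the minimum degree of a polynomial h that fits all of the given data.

2

Divided differences on the nodes -1, 3, 6, 7:
  order 0: -12  -40  -166  -228
  order 1: -7  -42  -62
  order 2: -5  -5
  order 3: 0
The order-2 divided differences are all -5 (nonzero) and every higher order vanishes, so the data lies on a polynomial of degree exactly 2.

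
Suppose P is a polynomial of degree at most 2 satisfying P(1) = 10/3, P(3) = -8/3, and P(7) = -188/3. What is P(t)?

Using the Lagrange interpolation formula with nodes 1, 3, 7:
  L_0(t) = (t - 3)(t - 7) / 12
  L_1(t) = (t - 1)(t - 7) / -8
  L_2(t) = (t - 1)(t - 3) / 24
Then P(t) = 10/3·L_0(t) - 8/3·L_1(t) - 188/3·L_2(t).
Expanding and collecting terms gives P(t) = -2t^2 + 5t + 1/3.
Check: P(7) = -188/3. ✓

P(t) = -2t^2 + 5t + 1/3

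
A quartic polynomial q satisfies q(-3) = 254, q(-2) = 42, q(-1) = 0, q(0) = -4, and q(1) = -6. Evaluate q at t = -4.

864

Write q(t) = at^4 + bt^3 + ct^2 + dt + e. Substituting each data point gives a linear system:
  81a - 27b + 9c - 3d + e = 254
  16a - 8b + 4c - 2d + e = 42
  a - b + c - d + e = 0
  e = -4
  a + b + c + d + e = -6
Solving the system yields a = 4, b = 2, c = -3, d = -5, e = -4.
So q(t) = 4t^4 + 2t^3 - 3t^2 - 5t - 4.
Then q(-4) = 864.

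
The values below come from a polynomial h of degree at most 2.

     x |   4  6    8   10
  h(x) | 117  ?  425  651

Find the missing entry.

247

The 3 known points determine the degree-2 polynomial uniquely.
Write h(x) = ax^2 + bx + c. Substituting each data point gives a linear system:
  16a + 4b + c = 117
  64a + 8b + c = 425
  100a + 10b + c = 651
Solving the system yields a = 6, b = 5, c = 1.
So h(x) = 6x^2 + 5x + 1.
Then h(6) = 247.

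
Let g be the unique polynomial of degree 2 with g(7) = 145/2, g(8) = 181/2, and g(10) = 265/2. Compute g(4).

Using the Lagrange interpolation formula with nodes 7, 8, 10:
  L_0(t) = (t - 8)(t - 10) / 3
  L_1(t) = (t - 7)(t - 10) / -2
  L_2(t) = (t - 7)(t - 8) / 6
Then g(t) = 145/2·L_0(t) + 181/2·L_1(t) + 265/2·L_2(t).
Expanding and collecting terms gives g(t) = t² + 3t + 5/2.
Evaluating at t = 4: g(4) = 61/2.

61/2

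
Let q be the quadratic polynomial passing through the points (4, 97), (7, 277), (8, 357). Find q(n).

q(n) = 5n^2 + 5n - 3

Write q(n) = an^2 + bn + c. Substituting each data point gives a linear system:
  16a + 4b + c = 97
  49a + 7b + c = 277
  64a + 8b + c = 357
Solving the system yields a = 5, b = 5, c = -3.
So q(n) = 5n² + 5n - 3.
Check: q(4) = 97. ✓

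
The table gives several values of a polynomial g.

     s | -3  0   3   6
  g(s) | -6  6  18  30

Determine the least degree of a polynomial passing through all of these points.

1

Forward differences of the values at s = -3, 0, 3, 6:
  g  : -6  6  18  30
  Δ  : 12  12  12
  Δ^2: 0  0
  Δ^3: 0
The first differences are constant (12) and nonzero, while all higher differences vanish, so the minimal degree is 1.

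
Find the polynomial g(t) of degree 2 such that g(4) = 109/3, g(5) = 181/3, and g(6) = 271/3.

g(t) = 3t^2 - 3t + 1/3

Write g(t) = at^2 + bt + c. Substituting each data point gives a linear system:
  16a + 4b + c = 109/3
  25a + 5b + c = 181/3
  36a + 6b + c = 271/3
Solving the system yields a = 3, b = -3, c = 1/3.
So g(t) = 3t^2 - 3t + 1/3.
Check: g(6) = 271/3. ✓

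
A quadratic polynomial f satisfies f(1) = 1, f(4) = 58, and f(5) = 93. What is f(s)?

Write f(s) = as^2 + bs + c. Substituting each data point gives a linear system:
  a + b + c = 1
  16a + 4b + c = 58
  25a + 5b + c = 93
Solving the system yields a = 4, b = -1, c = -2.
So f(s) = 4s^2 - s - 2.
Check: f(4) = 58. ✓

f(s) = 4s^2 - s - 2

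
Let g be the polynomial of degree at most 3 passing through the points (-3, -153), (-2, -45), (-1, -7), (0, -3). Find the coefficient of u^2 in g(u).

Write g(u) = au^3 + bu^2 + cu + d. Substituting each data point gives a linear system:
  -27a + 9b - 3c + d = -153
  -8a + 4b - 2c + d = -45
  -a + b - c + d = -7
  d = -3
Solving the system yields a = 6, b = 1, c = -1, d = -3.
So g(u) = 6u³ + u² - u - 3.
The coefficient of u^2 is 1.

1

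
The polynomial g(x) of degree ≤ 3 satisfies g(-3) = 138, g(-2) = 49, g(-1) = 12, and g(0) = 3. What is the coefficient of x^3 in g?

-4

Write g(x) = ax^3 + bx^2 + cx + d. Substituting each data point gives a linear system:
  -27a + 9b - 3c + d = 138
  -8a + 4b - 2c + d = 49
  -a + b - c + d = 12
  d = 3
Solving the system yields a = -4, b = 2, c = -3, d = 3.
So g(x) = -4x^3 + 2x^2 - 3x + 3.
The leading coefficient is -4.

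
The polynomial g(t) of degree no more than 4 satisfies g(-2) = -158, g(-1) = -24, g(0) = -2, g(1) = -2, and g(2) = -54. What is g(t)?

Write g(t) = at^4 + bt^3 + ct^2 + dt + e. Substituting each data point gives a linear system:
  16a - 8b + 4c - 2d + e = -158
  a - b + c - d + e = -24
  e = -2
  a + b + c + d + e = -2
  16a + 8b + 4c + 2d + e = -54
Solving the system yields a = -5, b = 5, c = -6, d = 6, e = -2.
So g(t) = -5t^4 + 5t^3 - 6t^2 + 6t - 2.
Check: g(2) = -54. ✓

g(t) = -5t^4 + 5t^3 - 6t^2 + 6t - 2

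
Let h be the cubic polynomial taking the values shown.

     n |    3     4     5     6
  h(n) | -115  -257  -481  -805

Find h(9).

-2557

Using the Lagrange interpolation formula with nodes 3, 4, 5, 6:
  L_0(n) = (n - 4)(n - 5)(n - 6) / -6
  L_1(n) = (n - 3)(n - 5)(n - 6) / 2
  L_2(n) = (n - 3)(n - 4)(n - 6) / -2
  L_3(n) = (n - 3)(n - 4)(n - 5) / 6
Then h(n) = -115·L_0(n) - 257·L_1(n) - 481·L_2(n) - 805·L_3(n).
Expanding and collecting terms gives h(n) = -3n^3 - 5n^2 + 4n - 1.
Evaluating at n = 9: h(9) = -2557.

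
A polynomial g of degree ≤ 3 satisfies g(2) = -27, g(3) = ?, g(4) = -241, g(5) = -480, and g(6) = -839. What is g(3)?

-98

On equispaced nodes a degree-3 polynomial has vanishing fourth forward difference, so
  g(2) - 4·g(3) + 6·g(4) - 4·g(5) + g(6) = 0.
Substituting the known values and solving for g(3):
  -4·g(3) = 392
  g(3) = -98.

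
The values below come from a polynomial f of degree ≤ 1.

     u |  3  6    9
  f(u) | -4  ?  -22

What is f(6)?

-13

The 2 known points determine the degree-1 polynomial uniquely.
Write f(u) = au + b. Substituting each data point gives a linear system:
  3a + b = -4
  9a + b = -22
Solving the system yields a = -3, b = 5.
So f(u) = -3u + 5.
Then f(6) = -13.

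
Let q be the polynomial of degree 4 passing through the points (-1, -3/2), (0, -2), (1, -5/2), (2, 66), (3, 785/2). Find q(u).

q(u) = 5u^4 + (3/2)u^3 - 5u^2 - 2u - 2

Write q(u) = au^4 + bu^3 + cu^2 + du + e. Substituting each data point gives a linear system:
  a - b + c - d + e = -3/2
  e = -2
  a + b + c + d + e = -5/2
  16a + 8b + 4c + 2d + e = 66
  81a + 27b + 9c + 3d + e = 785/2
Solving the system yields a = 5, b = 3/2, c = -5, d = -2, e = -2.
So q(u) = 5u⁴ + (3/2)u³ - 5u² - 2u - 2.
Check: q(3) = 785/2. ✓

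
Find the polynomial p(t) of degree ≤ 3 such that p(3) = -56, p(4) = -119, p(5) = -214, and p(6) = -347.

p(t) = -t^3 - 4t^2 + 2t + 1

Write p(t) = at^3 + bt^2 + ct + d. Substituting each data point gives a linear system:
  27a + 9b + 3c + d = -56
  64a + 16b + 4c + d = -119
  125a + 25b + 5c + d = -214
  216a + 36b + 6c + d = -347
Solving the system yields a = -1, b = -4, c = 2, d = 1.
So p(t) = -t³ - 4t² + 2t + 1.
Check: p(6) = -347. ✓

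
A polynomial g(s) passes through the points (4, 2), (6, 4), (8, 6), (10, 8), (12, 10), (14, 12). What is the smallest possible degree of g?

Forward differences of the values at s = 4, 6, 8, 10, 12, 14:
  g  : 2  4  6  8  10  12
  Δ  : 2  2  2  2  2
  Δ^2: 0  0  0  0
  Δ^3: 0  0  0
  Δ^4: 0  0
  Δ^5: 0
The first differences are constant (2) and nonzero, while all higher differences vanish, so the minimal degree is 1.

1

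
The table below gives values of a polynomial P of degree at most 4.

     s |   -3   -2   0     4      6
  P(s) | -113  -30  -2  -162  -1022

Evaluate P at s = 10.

-8862

Write P(s) = as^4 + bs^3 + cs^2 + ds + e. Substituting each data point gives a linear system:
  81a - 27b + 9c - 3d + e = -113
  16a - 8b + 4c - 2d + e = -30
  e = -2
  256a + 64b + 16c + 4d + e = -162
  1296a + 216b + 36c + 6d + e = -1022
Solving the system yields a = -1, b = 1, c = 1, d = 4, e = -2.
So P(s) = -s⁴ + s³ + s² + 4s - 2.
Then P(10) = -8862.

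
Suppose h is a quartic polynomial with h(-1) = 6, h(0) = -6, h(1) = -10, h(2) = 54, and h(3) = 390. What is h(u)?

h(u) = 6u^4 - 2u^3 - 2u^2 - 6u - 6

Write h(u) = au^4 + bu^3 + cu^2 + du + e. Substituting each data point gives a linear system:
  a - b + c - d + e = 6
  e = -6
  a + b + c + d + e = -10
  16a + 8b + 4c + 2d + e = 54
  81a + 27b + 9c + 3d + e = 390
Solving the system yields a = 6, b = -2, c = -2, d = -6, e = -6.
So h(u) = 6u^4 - 2u^3 - 2u^2 - 6u - 6.
Check: h(-1) = 6. ✓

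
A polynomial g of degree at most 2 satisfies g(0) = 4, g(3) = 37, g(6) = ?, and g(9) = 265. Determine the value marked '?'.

The 3 known points determine the degree-2 polynomial uniquely.
Write g(x) = ax^2 + bx + c. Substituting each data point gives a linear system:
  c = 4
  9a + 3b + c = 37
  81a + 9b + c = 265
Solving the system yields a = 3, b = 2, c = 4.
So g(x) = 3x² + 2x + 4.
Then g(6) = 124.

124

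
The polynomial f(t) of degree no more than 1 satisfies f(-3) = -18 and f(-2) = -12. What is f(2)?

Using the Lagrange interpolation formula with nodes -3, -2:
  L_0(t) = (t + 2) / -1
  L_1(t) = (t + 3) / 1
Then f(t) = -18·L_0(t) - 12·L_1(t).
Expanding and collecting terms gives f(t) = 6t.
Evaluating at t = 2: f(2) = 12.

12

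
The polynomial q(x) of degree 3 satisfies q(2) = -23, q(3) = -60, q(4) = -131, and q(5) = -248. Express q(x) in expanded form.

q(x) = -2x^3 + x^2 - 4x - 3

Write q(x) = ax^3 + bx^2 + cx + d. Substituting each data point gives a linear system:
  8a + 4b + 2c + d = -23
  27a + 9b + 3c + d = -60
  64a + 16b + 4c + d = -131
  125a + 25b + 5c + d = -248
Solving the system yields a = -2, b = 1, c = -4, d = -3.
So q(x) = -2x³ + x² - 4x - 3.
Check: q(5) = -248. ✓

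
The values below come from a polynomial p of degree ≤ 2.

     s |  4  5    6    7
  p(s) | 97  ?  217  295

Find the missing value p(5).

On equispaced nodes a degree-2 polynomial has vanishing third forward difference, so
  - p(4) + 3·p(5) - 3·p(6) + p(7) = 0.
Substituting the known values and solving for p(5):
  3·p(5) = 453
  p(5) = 151.

151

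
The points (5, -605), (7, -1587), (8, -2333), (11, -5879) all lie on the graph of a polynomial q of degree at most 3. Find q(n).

q(n) = -4n^3 - 5n^2 + 5n - 5

Write q(n) = an^3 + bn^2 + cn + d. Substituting each data point gives a linear system:
  125a + 25b + 5c + d = -605
  343a + 49b + 7c + d = -1587
  512a + 64b + 8c + d = -2333
  1331a + 121b + 11c + d = -5879
Solving the system yields a = -4, b = -5, c = 5, d = -5.
So q(n) = -4n^3 - 5n^2 + 5n - 5.
Check: q(5) = -605. ✓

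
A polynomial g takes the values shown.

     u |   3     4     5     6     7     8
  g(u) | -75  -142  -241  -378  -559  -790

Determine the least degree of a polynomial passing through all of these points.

3

Forward differences of the values at u = 3, 4, 5, 6, 7, 8:
  g  : -75  -142  -241  -378  -559  -790
  Δ  : -67  -99  -137  -181  -231
  Δ^2: -32  -38  -44  -50
  Δ^3: -6  -6  -6
  Δ^4: 0  0
  Δ^5: 0
The third differences are constant (-6) and nonzero, while all higher differences vanish, so the minimal degree is 3.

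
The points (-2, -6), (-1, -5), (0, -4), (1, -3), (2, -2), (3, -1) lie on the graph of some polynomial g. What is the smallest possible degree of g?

Forward differences of the values at n = -2, -1, 0, 1, 2, 3:
  g  : -6  -5  -4  -3  -2  -1
  Δ  : 1  1  1  1  1
  Δ^2: 0  0  0  0
  Δ^3: 0  0  0
  Δ^4: 0  0
  Δ^5: 0
The first differences are constant (1) and nonzero, while all higher differences vanish, so the minimal degree is 1.

1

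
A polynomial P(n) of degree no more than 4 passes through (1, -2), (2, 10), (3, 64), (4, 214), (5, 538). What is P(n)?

P(n) = n^4 - n^3 + 2n^2 - 2n - 2

Using the Lagrange interpolation formula with nodes 1, 2, 3, 4, 5:
  L_0(n) = (n - 2)(n - 3)(n - 4)(n - 5) / 24
  L_1(n) = (n - 1)(n - 3)(n - 4)(n - 5) / -6
  L_2(n) = (n - 1)(n - 2)(n - 4)(n - 5) / 4
  L_3(n) = (n - 1)(n - 2)(n - 3)(n - 5) / -6
  L_4(n) = (n - 1)(n - 2)(n - 3)(n - 4) / 24
Then P(n) = -2·L_0(n) + 10·L_1(n) + 64·L_2(n) + 214·L_3(n) + 538·L_4(n).
Expanding and collecting terms gives P(n) = n⁴ - n³ + 2n² - 2n - 2.
Check: P(3) = 64. ✓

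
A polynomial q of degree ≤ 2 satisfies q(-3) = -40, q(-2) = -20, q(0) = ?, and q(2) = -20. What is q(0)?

-4

The 3 known points determine the degree-2 polynomial uniquely.
Write q(u) = au^2 + bu + c. Substituting each data point gives a linear system:
  9a - 3b + c = -40
  4a - 2b + c = -20
  4a + 2b + c = -20
Solving the system yields a = -4, b = 0, c = -4.
So q(u) = -4u² - 4.
Then q(0) = -4.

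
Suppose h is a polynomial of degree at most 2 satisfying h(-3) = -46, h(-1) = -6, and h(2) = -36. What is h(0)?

-4

Write h(u) = au^2 + bu + c. Substituting each data point gives a linear system:
  9a - 3b + c = -46
  a - b + c = -6
  4a + 2b + c = -36
Solving the system yields a = -6, b = -4, c = -4.
So h(u) = -6u² - 4u - 4.
Then h(0) = -4.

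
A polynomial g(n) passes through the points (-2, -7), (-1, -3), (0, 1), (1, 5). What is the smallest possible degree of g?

1

Forward differences of the values at n = -2, -1, 0, 1:
  g  : -7  -3  1  5
  Δ  : 4  4  4
  Δ^2: 0  0
  Δ^3: 0
The first differences are constant (4) and nonzero, while all higher differences vanish, so the minimal degree is 1.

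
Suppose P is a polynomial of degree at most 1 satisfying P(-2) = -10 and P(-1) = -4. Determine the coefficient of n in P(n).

Write P(n) = an + b. Substituting each data point gives a linear system:
  -2a + b = -10
  -a + b = -4
Solving the system yields a = 6, b = 2.
So P(n) = 6n + 2.
The leading coefficient is 6.

6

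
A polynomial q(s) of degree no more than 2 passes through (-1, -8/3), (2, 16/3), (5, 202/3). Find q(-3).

Write q(s) = as^2 + bs + c. Substituting each data point gives a linear system:
  a - b + c = -8/3
  4a + 2b + c = 16/3
  25a + 5b + c = 202/3
Solving the system yields a = 3, b = -1/3, c = -6.
So q(s) = 3s^2 - (1/3)s - 6.
Then q(-3) = 22.

22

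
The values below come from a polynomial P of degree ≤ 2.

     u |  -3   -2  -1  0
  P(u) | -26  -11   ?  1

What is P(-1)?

On equispaced nodes a degree-2 polynomial has vanishing third forward difference, so
  - P(-3) + 3·P(-2) - 3·P(-1) + P(0) = 0.
Substituting the known values and solving for P(-1):
  -3·P(-1) = 6
  P(-1) = -2.

-2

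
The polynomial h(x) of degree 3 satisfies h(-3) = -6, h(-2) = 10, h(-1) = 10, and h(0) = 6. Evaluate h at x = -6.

-270

Using the Lagrange interpolation formula with nodes -3, -2, -1, 0:
  L_0(x) = (x + 2)(x + 1)x / -6
  L_1(x) = (x + 3)(x + 1)x / 2
  L_2(x) = (x + 3)(x + 2)x / -2
  L_3(x) = (x + 3)(x + 2)(x + 1) / 6
Then h(x) = -6·L_0(x) + 10·L_1(x) + 10·L_2(x) + 6·L_3(x).
Expanding and collecting terms gives h(x) = 2x^3 + 4x^2 - 2x + 6.
Evaluating at x = -6: h(-6) = -270.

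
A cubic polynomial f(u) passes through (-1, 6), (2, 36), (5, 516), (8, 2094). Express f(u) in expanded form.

Write f(u) = au^3 + bu^2 + cu + d. Substituting each data point gives a linear system:
  -a + b - c + d = 6
  8a + 4b + 2c + d = 36
  125a + 25b + 5c + d = 516
  512a + 64b + 8c + d = 2094
Solving the system yields a = 4, b = 1, c = -3, d = 6.
So f(u) = 4u³ + u² - 3u + 6.
Check: f(5) = 516. ✓

f(u) = 4u^3 + u^2 - 3u + 6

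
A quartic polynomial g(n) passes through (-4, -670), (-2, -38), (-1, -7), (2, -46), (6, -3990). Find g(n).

g(n) = -3n^4 - n^3 + 3n^2 + 2n - 6

Write g(n) = an^4 + bn^3 + cn^2 + dn + e. Substituting each data point gives a linear system:
  256a - 64b + 16c - 4d + e = -670
  16a - 8b + 4c - 2d + e = -38
  a - b + c - d + e = -7
  16a + 8b + 4c + 2d + e = -46
  1296a + 216b + 36c + 6d + e = -3990
Solving the system yields a = -3, b = -1, c = 3, d = 2, e = -6.
So g(n) = -3n^4 - n^3 + 3n^2 + 2n - 6.
Check: g(2) = -46. ✓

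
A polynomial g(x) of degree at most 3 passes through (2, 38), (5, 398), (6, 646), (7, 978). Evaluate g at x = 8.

1406

Using the Lagrange interpolation formula with nodes 2, 5, 6, 7:
  L_0(x) = (x - 5)(x - 6)(x - 7) / -60
  L_1(x) = (x - 2)(x - 6)(x - 7) / 6
  L_2(x) = (x - 2)(x - 5)(x - 7) / -4
  L_3(x) = (x - 2)(x - 5)(x - 6) / 10
Then g(x) = 38·L_0(x) + 398·L_1(x) + 646·L_2(x) + 978·L_3(x).
Expanding and collecting terms gives g(x) = 2x³ + 6x² - 2.
Evaluating at x = 8: g(8) = 1406.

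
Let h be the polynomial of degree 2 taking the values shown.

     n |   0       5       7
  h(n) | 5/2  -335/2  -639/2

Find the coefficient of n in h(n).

-4

Write h(n) = an^2 + bn + c. Substituting each data point gives a linear system:
  c = 5/2
  25a + 5b + c = -335/2
  49a + 7b + c = -639/2
Solving the system yields a = -6, b = -4, c = 5/2.
So h(n) = -6n^2 - 4n + 5/2.
The coefficient of n is -4.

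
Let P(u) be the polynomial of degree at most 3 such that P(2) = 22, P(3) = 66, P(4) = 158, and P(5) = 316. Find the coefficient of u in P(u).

Write P(u) = au^3 + bu^2 + cu + d. Substituting each data point gives a linear system:
  8a + 4b + 2c + d = 22
  27a + 9b + 3c + d = 66
  64a + 16b + 4c + d = 158
  125a + 25b + 5c + d = 316
Solving the system yields a = 3, b = -3, c = 2, d = 6.
So P(u) = 3u^3 - 3u^2 + 2u + 6.
The coefficient of u is 2.

2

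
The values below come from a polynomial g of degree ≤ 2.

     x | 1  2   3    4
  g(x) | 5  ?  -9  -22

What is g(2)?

The 3 known points determine the degree-2 polynomial uniquely.
Write g(x) = ax^2 + bx + c. Substituting each data point gives a linear system:
  a + b + c = 5
  9a + 3b + c = -9
  16a + 4b + c = -22
Solving the system yields a = -2, b = 1, c = 6.
So g(x) = -2x² + x + 6.
Then g(2) = 0.

0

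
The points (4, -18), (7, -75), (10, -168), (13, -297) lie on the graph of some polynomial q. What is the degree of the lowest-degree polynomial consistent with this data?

2

Forward differences of the values at n = 4, 7, 10, 13:
  q  : -18  -75  -168  -297
  Δ  : -57  -93  -129
  Δ^2: -36  -36
  Δ^3: 0
The second differences are constant (-36) and nonzero, while all higher differences vanish, so the minimal degree is 2.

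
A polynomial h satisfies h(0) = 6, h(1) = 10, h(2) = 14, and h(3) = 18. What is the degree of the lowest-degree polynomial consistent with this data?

1

Forward differences of the values at s = 0, 1, 2, 3:
  h  : 6  10  14  18
  Δ  : 4  4  4
  Δ^2: 0  0
  Δ^3: 0
The first differences are constant (4) and nonzero, while all higher differences vanish, so the minimal degree is 1.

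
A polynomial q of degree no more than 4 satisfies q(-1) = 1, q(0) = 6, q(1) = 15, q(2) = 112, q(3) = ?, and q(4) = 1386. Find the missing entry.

477

On equispaced nodes a degree-4 polynomial has vanishing fifth forward difference, so
  - q(-1) + 5·q(0) - 10·q(1) + 10·q(2) - 5·q(3) + q(4) = 0.
Substituting the known values and solving for q(3):
  -5·q(3) = -2385
  q(3) = 477.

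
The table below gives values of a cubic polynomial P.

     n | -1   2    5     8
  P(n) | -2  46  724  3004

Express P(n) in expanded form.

P(n) = 6n^3 - n^2 - n + 4

Write P(n) = an^3 + bn^2 + cn + d. Substituting each data point gives a linear system:
  -a + b - c + d = -2
  8a + 4b + 2c + d = 46
  125a + 25b + 5c + d = 724
  512a + 64b + 8c + d = 3004
Solving the system yields a = 6, b = -1, c = -1, d = 4.
So P(n) = 6n^3 - n^2 - n + 4.
Check: P(2) = 46. ✓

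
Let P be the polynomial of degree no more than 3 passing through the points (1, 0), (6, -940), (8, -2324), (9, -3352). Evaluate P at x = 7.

Write P(x) = ax^3 + bx^2 + cx + d. Substituting each data point gives a linear system:
  a + b + c + d = 0
  216a + 36b + 6c + d = -940
  512a + 64b + 8c + d = -2324
  729a + 81b + 9c + d = -3352
Solving the system yields a = -5, b = 3, c = 6, d = -4.
So P(x) = -5x^3 + 3x^2 + 6x - 4.
Then P(7) = -1530.

-1530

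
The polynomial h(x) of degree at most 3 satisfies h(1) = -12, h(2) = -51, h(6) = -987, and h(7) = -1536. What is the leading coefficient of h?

Write h(x) = ax^3 + bx^2 + cx + d. Substituting each data point gives a linear system:
  a + b + c + d = -12
  8a + 4b + 2c + d = -51
  216a + 36b + 6c + d = -987
  343a + 49b + 7c + d = -1536
Solving the system yields a = -4, b = -3, c = -2, d = -3.
So h(x) = -4x^3 - 3x^2 - 2x - 3.
The leading coefficient is -4.

-4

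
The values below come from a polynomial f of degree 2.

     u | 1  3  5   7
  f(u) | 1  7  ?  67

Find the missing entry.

The 3 known points determine the degree-2 polynomial uniquely.
Write f(u) = au^2 + bu + c. Substituting each data point gives a linear system:
  a + b + c = 1
  9a + 3b + c = 7
  49a + 7b + c = 67
Solving the system yields a = 2, b = -5, c = 4.
So f(u) = 2u^2 - 5u + 4.
Then f(5) = 29.

29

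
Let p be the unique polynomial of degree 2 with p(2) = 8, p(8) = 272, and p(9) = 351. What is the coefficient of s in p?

-6

Write p(s) = as^2 + bs + c. Substituting each data point gives a linear system:
  4a + 2b + c = 8
  64a + 8b + c = 272
  81a + 9b + c = 351
Solving the system yields a = 5, b = -6, c = 0.
So p(s) = 5s^2 - 6s.
The coefficient of s is -6.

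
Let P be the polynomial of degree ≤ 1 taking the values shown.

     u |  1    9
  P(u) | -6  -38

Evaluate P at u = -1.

Using the Lagrange interpolation formula with nodes 1, 9:
  L_0(u) = (u - 9) / -8
  L_1(u) = (u - 1) / 8
Then P(u) = -6·L_0(u) - 38·L_1(u).
Expanding and collecting terms gives P(u) = -4u - 2.
Evaluating at u = -1: P(-1) = 2.

2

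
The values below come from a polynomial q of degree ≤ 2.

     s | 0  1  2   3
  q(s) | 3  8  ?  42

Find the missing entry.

21

The 3 known points determine the degree-2 polynomial uniquely.
Write q(s) = as^2 + bs + c. Substituting each data point gives a linear system:
  c = 3
  a + b + c = 8
  9a + 3b + c = 42
Solving the system yields a = 4, b = 1, c = 3.
So q(s) = 4s^2 + s + 3.
Then q(2) = 21.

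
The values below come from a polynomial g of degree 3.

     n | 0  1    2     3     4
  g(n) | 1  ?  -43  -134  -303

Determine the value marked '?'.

The 4 known points determine the degree-3 polynomial uniquely.
Write g(n) = an^3 + bn^2 + cn + d. Substituting each data point gives a linear system:
  d = 1
  8a + 4b + 2c + d = -43
  27a + 9b + 3c + d = -134
  64a + 16b + 4c + d = -303
Solving the system yields a = -4, b = -3, c = 0, d = 1.
So g(n) = -4n^3 - 3n^2 + 1.
Then g(1) = -6.

-6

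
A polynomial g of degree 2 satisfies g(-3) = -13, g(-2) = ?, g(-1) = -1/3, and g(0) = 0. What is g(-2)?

-14/3

The 3 known points determine the degree-2 polynomial uniquely.
Write g(t) = at^2 + bt + c. Substituting each data point gives a linear system:
  9a - 3b + c = -13
  a - b + c = -1/3
  c = 0
Solving the system yields a = -2, b = -5/3, c = 0.
So g(t) = -2t² - (5/3)t.
Then g(-2) = -14/3.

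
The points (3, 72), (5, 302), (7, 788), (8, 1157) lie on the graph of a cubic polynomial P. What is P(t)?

P(t) = 2t^3 + 2t^2 + t - 3

Using the Lagrange interpolation formula with nodes 3, 5, 7, 8:
  L_0(t) = (t - 5)(t - 7)(t - 8) / -40
  L_1(t) = (t - 3)(t - 7)(t - 8) / 12
  L_2(t) = (t - 3)(t - 5)(t - 8) / -8
  L_3(t) = (t - 3)(t - 5)(t - 7) / 15
Then P(t) = 72·L_0(t) + 302·L_1(t) + 788·L_2(t) + 1157·L_3(t).
Expanding and collecting terms gives P(t) = 2t^3 + 2t^2 + t - 3.
Check: P(8) = 1157. ✓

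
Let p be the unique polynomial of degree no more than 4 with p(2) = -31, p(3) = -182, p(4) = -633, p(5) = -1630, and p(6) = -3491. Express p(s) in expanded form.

Write p(s) = as^4 + bs^3 + cs^2 + ds + e. Substituting each data point gives a linear system:
  16a + 8b + 4c + 2d + e = -31
  81a + 27b + 9c + 3d + e = -182
  256a + 64b + 16c + 4d + e = -633
  625a + 125b + 25c + 5d + e = -1630
  1296a + 216b + 36c + 6d + e = -3491
Solving the system yields a = -3, b = 1, c = 6, d = -5, e = -5.
So p(s) = -3s⁴ + s³ + 6s² - 5s - 5.
Check: p(2) = -31. ✓

p(s) = -3s^4 + s^3 + 6s^2 - 5s - 5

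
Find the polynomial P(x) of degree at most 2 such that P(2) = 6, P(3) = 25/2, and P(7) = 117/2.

P(x) = x^2 + (3/2)x - 1

Using the Lagrange interpolation formula with nodes 2, 3, 7:
  L_0(x) = (x - 3)(x - 7) / 5
  L_1(x) = (x - 2)(x - 7) / -4
  L_2(x) = (x - 2)(x - 3) / 20
Then P(x) = 6·L_0(x) + 25/2·L_1(x) + 117/2·L_2(x).
Expanding and collecting terms gives P(x) = x² + (3/2)x - 1.
Check: P(3) = 25/2. ✓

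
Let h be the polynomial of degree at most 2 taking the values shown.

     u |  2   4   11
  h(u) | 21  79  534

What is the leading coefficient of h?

Write h(u) = au^2 + bu + c. Substituting each data point gives a linear system:
  4a + 2b + c = 21
  16a + 4b + c = 79
  121a + 11b + c = 534
Solving the system yields a = 4, b = 5, c = -5.
So h(u) = 4u^2 + 5u - 5.
The leading coefficient is 4.

4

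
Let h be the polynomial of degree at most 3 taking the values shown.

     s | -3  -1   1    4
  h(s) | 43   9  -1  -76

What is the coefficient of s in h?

Write h(s) = as^3 + bs^2 + cs + d. Substituting each data point gives a linear system:
  -27a + 9b - 3c + d = 43
  -a + b - c + d = 9
  a + b + c + d = -1
  64a + 16b + 4c + d = -76
Solving the system yields a = -1, b = 0, c = -4, d = 4.
So h(s) = -s^3 - 4s + 4.
The coefficient of s is -4.

-4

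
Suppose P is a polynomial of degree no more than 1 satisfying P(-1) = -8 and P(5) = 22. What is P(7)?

32

Write P(u) = au + b. Substituting each data point gives a linear system:
  -a + b = -8
  5a + b = 22
Solving the system yields a = 5, b = -3.
So P(u) = 5u - 3.
Then P(7) = 32.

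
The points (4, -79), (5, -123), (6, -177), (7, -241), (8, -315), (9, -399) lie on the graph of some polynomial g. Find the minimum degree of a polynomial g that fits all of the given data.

2

Forward differences of the values at s = 4, 5, 6, 7, 8, 9:
  g  : -79  -123  -177  -241  -315  -399
  Δ  : -44  -54  -64  -74  -84
  Δ^2: -10  -10  -10  -10
  Δ^3: 0  0  0
  Δ^4: 0  0
  Δ^5: 0
The second differences are constant (-10) and nonzero, while all higher differences vanish, so the minimal degree is 2.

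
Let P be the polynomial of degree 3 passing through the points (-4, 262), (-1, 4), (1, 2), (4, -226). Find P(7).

-1300

Write P(s) = as^3 + bs^2 + cs + d. Substituting each data point gives a linear system:
  -64a + 16b - 4c + d = 262
  -a + b - c + d = 4
  a + b + c + d = 2
  64a + 16b + 4c + d = -226
Solving the system yields a = -4, b = 1, c = 3, d = 2.
So P(s) = -4s³ + s² + 3s + 2.
Then P(7) = -1300.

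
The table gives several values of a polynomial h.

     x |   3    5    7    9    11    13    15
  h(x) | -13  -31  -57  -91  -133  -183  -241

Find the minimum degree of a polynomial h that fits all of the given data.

Forward differences of the values at x = 3, 5, 7, 9, 11, 13, 15:
  h  : -13  -31  -57  -91  -133  -183  -241
  Δ  : -18  -26  -34  -42  -50  -58
  Δ^2: -8  -8  -8  -8  -8
  Δ^3: 0  0  0  0
  Δ^4: 0  0  0
  Δ^5: 0  0
  Δ^6: 0
The second differences are constant (-8) and nonzero, while all higher differences vanish, so the minimal degree is 2.

2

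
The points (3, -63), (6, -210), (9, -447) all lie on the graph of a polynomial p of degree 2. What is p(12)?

Forward differences of the values at u = 3, 6, 9:
  p  : -63  -210  -447
  Δ  : -147  -237
  Δ^2: -90
The second differences are constant, confirming degree 2.
Interpolating (Newton forward form) and evaluating at u = 12 gives p(12) = -774.

-774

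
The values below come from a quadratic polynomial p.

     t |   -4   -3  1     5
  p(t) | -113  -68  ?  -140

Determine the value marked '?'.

The 3 known points determine the degree-2 polynomial uniquely.
Write p(t) = at^2 + bt + c. Substituting each data point gives a linear system:
  16a - 4b + c = -113
  9a - 3b + c = -68
  25a + 5b + c = -140
Solving the system yields a = -6, b = 3, c = -5.
So p(t) = -6t^2 + 3t - 5.
Then p(1) = -8.

-8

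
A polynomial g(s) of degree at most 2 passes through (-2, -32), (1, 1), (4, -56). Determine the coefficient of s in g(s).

Write g(s) = as^2 + bs + c. Substituting each data point gives a linear system:
  4a - 2b + c = -32
  a + b + c = 1
  16a + 4b + c = -56
Solving the system yields a = -5, b = 6, c = 0.
So g(s) = -5s^2 + 6s.
The coefficient of s is 6.

6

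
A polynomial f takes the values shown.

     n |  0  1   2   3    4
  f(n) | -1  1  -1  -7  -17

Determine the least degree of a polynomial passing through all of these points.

Forward differences of the values at n = 0, 1, 2, 3, 4:
  f  : -1  1  -1  -7  -17
  Δ  : 2  -2  -6  -10
  Δ^2: -4  -4  -4
  Δ^3: 0  0
  Δ^4: 0
The second differences are constant (-4) and nonzero, while all higher differences vanish, so the minimal degree is 2.

2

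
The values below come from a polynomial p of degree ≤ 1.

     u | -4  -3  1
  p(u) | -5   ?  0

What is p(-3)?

-4

The 2 known points determine the degree-1 polynomial uniquely.
Write p(u) = au + b. Substituting each data point gives a linear system:
  -4a + b = -5
  a + b = 0
Solving the system yields a = 1, b = -1.
So p(u) = u - 1.
Then p(-3) = -4.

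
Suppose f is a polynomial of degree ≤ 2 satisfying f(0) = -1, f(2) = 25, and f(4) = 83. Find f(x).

Write f(x) = ax^2 + bx + c. Substituting each data point gives a linear system:
  c = -1
  4a + 2b + c = 25
  16a + 4b + c = 83
Solving the system yields a = 4, b = 5, c = -1.
So f(x) = 4x^2 + 5x - 1.
Check: f(2) = 25. ✓

f(x) = 4x^2 + 5x - 1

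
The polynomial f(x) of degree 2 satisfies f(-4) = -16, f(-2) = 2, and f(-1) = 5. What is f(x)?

f(x) = -2x^2 - 3x + 4

Using the Lagrange interpolation formula with nodes -4, -2, -1:
  L_0(x) = (x + 2)(x + 1) / 6
  L_1(x) = (x + 4)(x + 1) / -2
  L_2(x) = (x + 4)(x + 2) / 3
Then f(x) = -16·L_0(x) + 2·L_1(x) + 5·L_2(x).
Expanding and collecting terms gives f(x) = -2x^2 - 3x + 4.
Check: f(-2) = 2. ✓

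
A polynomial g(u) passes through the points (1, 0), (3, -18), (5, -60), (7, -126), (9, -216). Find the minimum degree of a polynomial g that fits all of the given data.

2

Forward differences of the values at u = 1, 3, 5, 7, 9:
  g  : 0  -18  -60  -126  -216
  Δ  : -18  -42  -66  -90
  Δ^2: -24  -24  -24
  Δ^3: 0  0
  Δ^4: 0
The second differences are constant (-24) and nonzero, while all higher differences vanish, so the minimal degree is 2.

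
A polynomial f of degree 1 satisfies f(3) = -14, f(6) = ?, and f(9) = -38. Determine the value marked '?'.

On equispaced nodes a degree-1 polynomial has vanishing second forward difference, so
  f(3) - 2·f(6) + f(9) = 0.
Substituting the known values and solving for f(6):
  -2·f(6) = 52
  f(6) = -26.

-26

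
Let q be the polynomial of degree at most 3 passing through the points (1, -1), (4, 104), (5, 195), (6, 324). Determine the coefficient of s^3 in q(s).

1

Write q(s) = as^3 + bs^2 + cs + d. Substituting each data point gives a linear system:
  a + b + c + d = -1
  64a + 16b + 4c + d = 104
  125a + 25b + 5c + d = 195
  216a + 36b + 6c + d = 324
Solving the system yields a = 1, b = 4, c = -6, d = 0.
So q(s) = s³ + 4s² - 6s.
The leading coefficient is 1.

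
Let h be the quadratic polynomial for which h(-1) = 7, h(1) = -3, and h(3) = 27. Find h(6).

147

Using the Lagrange interpolation formula with nodes -1, 1, 3:
  L_0(s) = (s - 1)(s - 3) / 8
  L_1(s) = (s + 1)(s - 3) / -4
  L_2(s) = (s + 1)(s - 1) / 8
Then h(s) = 7·L_0(s) - 3·L_1(s) + 27·L_2(s).
Expanding and collecting terms gives h(s) = 5s² - 5s - 3.
Evaluating at s = 6: h(6) = 147.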